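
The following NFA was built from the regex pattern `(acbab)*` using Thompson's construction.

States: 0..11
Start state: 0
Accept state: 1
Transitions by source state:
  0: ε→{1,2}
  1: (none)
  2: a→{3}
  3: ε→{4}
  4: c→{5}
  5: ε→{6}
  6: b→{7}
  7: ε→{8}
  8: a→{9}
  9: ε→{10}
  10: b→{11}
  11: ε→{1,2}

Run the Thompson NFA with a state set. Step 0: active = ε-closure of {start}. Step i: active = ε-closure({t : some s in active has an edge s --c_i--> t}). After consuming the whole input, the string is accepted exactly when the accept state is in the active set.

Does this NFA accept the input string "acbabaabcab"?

initial (ε-close {0}): {0,1,2}
'a' @ 1: {3,4}
'c' @ 2: {5,6}
'b' @ 3: {7,8}
'a' @ 4: {9,10}
'b' @ 5: {1,2,11}  ✓accept
'a' @ 6: {3,4}
'a' @ 7: {}  — state set empty
rest 'bcab' ignored (set empty)
final: {}; accept 1 not in set

Answer: REJECT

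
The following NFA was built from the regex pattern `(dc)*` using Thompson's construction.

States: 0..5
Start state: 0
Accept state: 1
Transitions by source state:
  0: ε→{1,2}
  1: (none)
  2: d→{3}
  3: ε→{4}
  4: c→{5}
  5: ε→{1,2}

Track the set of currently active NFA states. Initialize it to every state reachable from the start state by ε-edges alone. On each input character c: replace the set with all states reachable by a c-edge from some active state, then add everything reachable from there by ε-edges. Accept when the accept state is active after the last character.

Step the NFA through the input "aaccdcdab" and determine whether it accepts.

Answer: REJECT

Trace:
start: ε-closure({0}) = {0,1,2}
'a' @ 1: {}  — dead — no transitions
rest 'accdcdab' ignored (set empty)
end set {} — state 1 not in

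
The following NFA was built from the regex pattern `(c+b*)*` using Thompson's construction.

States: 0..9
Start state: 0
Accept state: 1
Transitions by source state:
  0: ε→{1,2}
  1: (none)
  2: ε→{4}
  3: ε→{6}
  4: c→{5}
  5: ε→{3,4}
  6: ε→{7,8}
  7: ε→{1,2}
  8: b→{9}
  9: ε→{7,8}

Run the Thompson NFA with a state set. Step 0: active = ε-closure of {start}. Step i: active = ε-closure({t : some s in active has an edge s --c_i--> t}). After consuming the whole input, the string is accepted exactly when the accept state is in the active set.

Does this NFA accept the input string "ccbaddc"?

Answer: REJECT

Steps:
start: ε-closure({0}) = {0,1,2,4}
'c' @ 1: {1,2,3,4,5,6,7,8}  (accept∈set)
'c' @ 2: {1,2,3,4,5,6,7,8}  (accept∈set)
'b' @ 3: {1,2,4,7,8,9}  (accept∈set)
'a' @ 4: {}  — no active states
rest 'ddc' ignored (set empty)
after full input: {}  (accept=1 not in)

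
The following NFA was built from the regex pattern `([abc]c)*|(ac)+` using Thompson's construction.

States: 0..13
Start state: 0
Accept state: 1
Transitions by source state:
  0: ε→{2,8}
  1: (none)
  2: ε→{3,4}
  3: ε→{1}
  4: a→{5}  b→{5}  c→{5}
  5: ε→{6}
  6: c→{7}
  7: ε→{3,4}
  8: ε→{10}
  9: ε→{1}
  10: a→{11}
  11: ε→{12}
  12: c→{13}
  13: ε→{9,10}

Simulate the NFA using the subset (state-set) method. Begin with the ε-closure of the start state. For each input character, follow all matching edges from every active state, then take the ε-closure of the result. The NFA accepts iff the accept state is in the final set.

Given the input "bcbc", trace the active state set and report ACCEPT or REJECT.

Answer: ACCEPT

Steps:
initial (ε-close {0}): {0,1,2,3,4,8,10}
'b' @ 1: {5,6}
'c' @ 2: {1,3,4,7}  [accepting]
'b' @ 3: {5,6}
'c' @ 4: {1,3,4,7}  [accepting]
final: {1,3,4,7}; accept 1 in set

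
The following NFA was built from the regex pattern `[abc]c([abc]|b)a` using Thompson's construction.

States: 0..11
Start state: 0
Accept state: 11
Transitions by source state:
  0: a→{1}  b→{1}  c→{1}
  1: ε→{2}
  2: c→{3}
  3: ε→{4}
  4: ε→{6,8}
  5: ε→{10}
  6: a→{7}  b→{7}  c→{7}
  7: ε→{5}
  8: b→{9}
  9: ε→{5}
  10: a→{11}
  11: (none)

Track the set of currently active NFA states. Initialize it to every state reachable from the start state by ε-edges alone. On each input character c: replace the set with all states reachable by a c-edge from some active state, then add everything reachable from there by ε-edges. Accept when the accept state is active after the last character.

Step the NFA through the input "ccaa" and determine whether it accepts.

S₀ = ε-closure({0}) = {0}
'c' @ 1: {1,2}
'c' @ 2: {3,4,6,8}
'a' @ 3: {5,7,10}
'a' @ 4: {11}  ✓accept
end set {11} — state 11 in

Answer: ACCEPT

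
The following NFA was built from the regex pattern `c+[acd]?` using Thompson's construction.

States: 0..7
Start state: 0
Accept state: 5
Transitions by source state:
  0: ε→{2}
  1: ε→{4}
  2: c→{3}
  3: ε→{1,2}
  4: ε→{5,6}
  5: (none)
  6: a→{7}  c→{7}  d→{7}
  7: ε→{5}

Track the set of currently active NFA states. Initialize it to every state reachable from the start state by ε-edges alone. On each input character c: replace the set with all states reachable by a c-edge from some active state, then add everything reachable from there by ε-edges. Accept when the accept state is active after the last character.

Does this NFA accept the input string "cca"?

Answer: ACCEPT

Steps:
initial (ε-close {0}): {0,2}
'c' @ 1: {1,2,3,4,5,6}  [accepting]
'c' @ 2: {1,2,3,4,5,6,7}  [accepting]
'a' @ 3: {5,7}  [accepting]
end set {5,7} — state 5 in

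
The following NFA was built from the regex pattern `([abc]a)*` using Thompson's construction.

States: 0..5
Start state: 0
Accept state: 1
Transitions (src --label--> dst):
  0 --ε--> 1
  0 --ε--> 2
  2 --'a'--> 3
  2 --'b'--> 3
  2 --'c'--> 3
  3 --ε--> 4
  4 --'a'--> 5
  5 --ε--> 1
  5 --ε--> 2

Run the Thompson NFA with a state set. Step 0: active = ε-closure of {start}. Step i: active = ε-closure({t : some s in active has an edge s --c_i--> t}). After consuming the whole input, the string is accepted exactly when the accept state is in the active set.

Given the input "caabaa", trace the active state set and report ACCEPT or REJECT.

Answer: REJECT

Trace:
initial (ε-close {0}): {0,1,2}
'c' @ 1: {3,4}
'a' @ 2: {1,2,5}  [accepting]
'a' @ 3: {3,4}
'b' @ 4: {}  — dead — no transitions
rest 'aa' ignored (set empty)
final: {}; accept 1 not in set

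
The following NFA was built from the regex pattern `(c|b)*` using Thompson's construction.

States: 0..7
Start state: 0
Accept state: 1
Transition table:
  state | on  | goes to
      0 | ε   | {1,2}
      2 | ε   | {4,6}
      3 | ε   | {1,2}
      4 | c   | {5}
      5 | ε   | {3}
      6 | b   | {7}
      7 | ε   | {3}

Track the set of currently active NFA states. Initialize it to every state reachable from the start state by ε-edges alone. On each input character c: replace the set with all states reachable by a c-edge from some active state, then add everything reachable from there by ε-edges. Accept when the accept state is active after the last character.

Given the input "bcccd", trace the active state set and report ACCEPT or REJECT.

S₀ = ε-closure({0}) = {0,1,2,4,6}
'b' @ 1: {1,2,3,4,6,7}  [accepting]
'c' @ 2: {1,2,3,4,5,6}  [accepting]
'c' @ 3: {1,2,3,4,5,6}  [accepting]
'c' @ 4: {1,2,3,4,5,6}  [accepting]
'd' @ 5: {}  — dead — no transitions
after full input: {}  (accept=1 not in)

Answer: REJECT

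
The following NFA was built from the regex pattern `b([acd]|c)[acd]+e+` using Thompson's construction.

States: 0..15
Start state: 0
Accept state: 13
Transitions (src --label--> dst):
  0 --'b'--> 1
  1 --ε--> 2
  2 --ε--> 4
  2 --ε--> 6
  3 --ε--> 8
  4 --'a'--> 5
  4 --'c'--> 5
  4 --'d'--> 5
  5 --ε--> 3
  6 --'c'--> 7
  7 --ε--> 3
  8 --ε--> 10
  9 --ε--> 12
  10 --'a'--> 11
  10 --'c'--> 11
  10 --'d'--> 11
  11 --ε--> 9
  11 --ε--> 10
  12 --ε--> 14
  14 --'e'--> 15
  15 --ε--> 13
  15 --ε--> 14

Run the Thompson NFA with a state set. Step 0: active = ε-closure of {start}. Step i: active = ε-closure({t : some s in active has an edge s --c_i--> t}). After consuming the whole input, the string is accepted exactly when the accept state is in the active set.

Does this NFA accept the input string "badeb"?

Answer: REJECT

Steps:
start: ε-closure({0}) = {0}
'b' @ 1: {1,2,4,6}
'a' @ 2: {3,5,8,10}
'd' @ 3: {9,10,11,12,14}
'e' @ 4: {13,14,15}  ✓accept
'b' @ 5: {}  — state set empty
final: {}; accept 13 not in set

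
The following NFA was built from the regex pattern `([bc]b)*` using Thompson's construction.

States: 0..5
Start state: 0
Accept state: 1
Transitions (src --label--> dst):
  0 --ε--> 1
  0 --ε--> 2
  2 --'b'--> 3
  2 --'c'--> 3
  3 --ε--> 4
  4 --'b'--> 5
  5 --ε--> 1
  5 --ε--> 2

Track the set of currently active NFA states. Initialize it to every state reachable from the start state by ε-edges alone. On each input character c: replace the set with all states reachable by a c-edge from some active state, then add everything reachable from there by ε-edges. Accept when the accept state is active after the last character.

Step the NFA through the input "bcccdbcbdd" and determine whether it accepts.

S₀ = ε-closure({0}) = {0,1,2}
'b' @ 1: {3,4}
'c' @ 2: {}  — dead — no transitions
rest 'ccdbcbdd' ignored (set empty)
after full input: {}  (accept=1 not in)

Answer: REJECT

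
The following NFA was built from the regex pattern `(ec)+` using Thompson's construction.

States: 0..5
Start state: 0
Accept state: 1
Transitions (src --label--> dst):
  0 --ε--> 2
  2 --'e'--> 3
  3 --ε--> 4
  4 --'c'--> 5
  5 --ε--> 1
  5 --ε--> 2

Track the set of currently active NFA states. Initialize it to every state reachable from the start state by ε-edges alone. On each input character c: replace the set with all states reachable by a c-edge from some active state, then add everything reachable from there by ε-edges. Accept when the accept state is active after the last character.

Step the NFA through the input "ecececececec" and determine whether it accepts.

Answer: ACCEPT

Derivation:
S₀ = ε-closure({0}) = {0,2}
'e' @ 1: {3,4}
'c' @ 2: {1,2,5}  [accepting]
'e' @ 3: {3,4}
'c' @ 4: {1,2,5}  [accepting]
'e' @ 5: {3,4}
'c' @ 6: {1,2,5}  [accepting]
'e' @ 7: {3,4}
'c' @ 8: {1,2,5}  [accepting]
'e' @ 9: {3,4}
'c' @ 10: {1,2,5}  [accepting]
'e' @ 11: {3,4}
'c' @ 12: {1,2,5}  [accepting]
end set {1,2,5} — state 1 in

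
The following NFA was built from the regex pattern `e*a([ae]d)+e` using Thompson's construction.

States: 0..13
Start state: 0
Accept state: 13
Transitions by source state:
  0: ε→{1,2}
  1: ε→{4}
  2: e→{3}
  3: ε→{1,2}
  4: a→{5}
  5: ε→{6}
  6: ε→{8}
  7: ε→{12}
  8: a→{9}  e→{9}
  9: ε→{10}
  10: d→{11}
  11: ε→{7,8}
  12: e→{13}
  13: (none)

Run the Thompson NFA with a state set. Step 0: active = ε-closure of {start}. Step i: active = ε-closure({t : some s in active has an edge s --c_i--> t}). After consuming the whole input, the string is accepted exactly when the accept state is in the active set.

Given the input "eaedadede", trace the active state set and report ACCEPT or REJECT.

Answer: ACCEPT

Trace:
S₀ = ε-closure({0}) = {0,1,2,4}
'e' @ 1: {1,2,3,4}
'a' @ 2: {5,6,8}
'e' @ 3: {9,10}
'd' @ 4: {7,8,11,12}
'a' @ 5: {9,10}
'd' @ 6: {7,8,11,12}
'e' @ 7: {9,10,13}  [accepting]
'd' @ 8: {7,8,11,12}
'e' @ 9: {9,10,13}  [accepting]
end set {9,10,13} — state 13 in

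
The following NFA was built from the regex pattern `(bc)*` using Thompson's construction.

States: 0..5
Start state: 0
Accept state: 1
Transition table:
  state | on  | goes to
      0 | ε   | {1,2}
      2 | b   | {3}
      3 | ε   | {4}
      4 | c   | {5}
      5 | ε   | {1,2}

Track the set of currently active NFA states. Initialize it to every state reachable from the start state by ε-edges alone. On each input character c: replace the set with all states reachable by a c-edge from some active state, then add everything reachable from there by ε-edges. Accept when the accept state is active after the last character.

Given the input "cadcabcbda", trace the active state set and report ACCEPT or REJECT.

Answer: REJECT

Trace:
start: ε-closure({0}) = {0,1,2}
'c' @ 1: {}  — state set empty
rest 'adcabcbda' ignored (set empty)
after full input: {}  (accept=1 not in)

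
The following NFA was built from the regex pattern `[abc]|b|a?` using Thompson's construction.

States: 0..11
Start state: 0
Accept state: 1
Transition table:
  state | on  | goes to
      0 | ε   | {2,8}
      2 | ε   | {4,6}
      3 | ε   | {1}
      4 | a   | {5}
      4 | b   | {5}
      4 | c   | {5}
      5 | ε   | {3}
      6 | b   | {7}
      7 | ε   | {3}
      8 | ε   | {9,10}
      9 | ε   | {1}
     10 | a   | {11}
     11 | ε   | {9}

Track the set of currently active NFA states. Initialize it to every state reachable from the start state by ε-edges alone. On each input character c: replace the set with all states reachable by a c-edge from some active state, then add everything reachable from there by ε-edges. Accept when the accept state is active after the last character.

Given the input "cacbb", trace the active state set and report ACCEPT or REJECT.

Answer: REJECT

Steps:
initial (ε-close {0}): {0,1,2,4,6,8,9,10}
'c' @ 1: {1,3,5}  (accept∈set)
'a' @ 2: {}  — state set empty
rest 'cbb' ignored (set empty)
final: {}; accept 1 not in set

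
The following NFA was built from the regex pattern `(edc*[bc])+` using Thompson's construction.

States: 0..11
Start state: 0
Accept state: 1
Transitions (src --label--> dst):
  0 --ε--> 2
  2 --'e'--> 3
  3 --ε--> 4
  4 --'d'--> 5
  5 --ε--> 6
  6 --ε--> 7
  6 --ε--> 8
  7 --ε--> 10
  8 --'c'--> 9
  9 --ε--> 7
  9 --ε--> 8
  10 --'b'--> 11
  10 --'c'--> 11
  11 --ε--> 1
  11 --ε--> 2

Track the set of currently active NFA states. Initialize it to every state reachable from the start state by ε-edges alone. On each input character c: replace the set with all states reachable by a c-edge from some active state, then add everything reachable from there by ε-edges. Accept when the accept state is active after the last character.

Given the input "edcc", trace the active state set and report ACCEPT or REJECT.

Answer: ACCEPT

Derivation:
start: ε-closure({0}) = {0,2}
'e' @ 1: {3,4}
'd' @ 2: {5,6,7,8,10}
'c' @ 3: {1,2,7,8,9,10,11}  ✓accept
'c' @ 4: {1,2,7,8,9,10,11}  ✓accept
final: {1,2,7,8,9,10,11}; accept 1 in set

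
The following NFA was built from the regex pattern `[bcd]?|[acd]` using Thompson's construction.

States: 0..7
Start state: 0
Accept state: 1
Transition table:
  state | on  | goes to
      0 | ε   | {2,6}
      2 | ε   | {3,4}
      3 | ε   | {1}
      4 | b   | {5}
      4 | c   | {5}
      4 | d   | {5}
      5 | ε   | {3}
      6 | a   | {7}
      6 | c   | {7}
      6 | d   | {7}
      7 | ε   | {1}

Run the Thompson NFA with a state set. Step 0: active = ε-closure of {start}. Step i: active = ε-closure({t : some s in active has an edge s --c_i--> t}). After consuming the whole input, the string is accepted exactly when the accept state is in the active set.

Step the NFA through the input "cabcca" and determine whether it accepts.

Answer: REJECT

Steps:
S₀ = ε-closure({0}) = {0,1,2,3,4,6}
'c' @ 1: {1,3,5,7}  ✓accept
'a' @ 2: {}  — dead — no transitions
rest 'bcca' ignored (set empty)
final: {}; accept 1 not in set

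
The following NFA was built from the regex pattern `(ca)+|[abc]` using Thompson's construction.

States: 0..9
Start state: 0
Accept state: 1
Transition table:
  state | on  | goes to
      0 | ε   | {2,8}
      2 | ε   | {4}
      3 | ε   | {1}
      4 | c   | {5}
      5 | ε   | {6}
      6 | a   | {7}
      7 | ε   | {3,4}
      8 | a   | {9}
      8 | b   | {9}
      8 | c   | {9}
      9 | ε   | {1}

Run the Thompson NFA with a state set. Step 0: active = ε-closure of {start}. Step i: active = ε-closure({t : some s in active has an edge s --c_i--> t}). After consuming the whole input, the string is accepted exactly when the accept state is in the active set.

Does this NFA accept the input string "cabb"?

Answer: REJECT

Steps:
S₀ = ε-closure({0}) = {0,2,4,8}
'c' @ 1: {1,5,6,9}  [accepting]
'a' @ 2: {1,3,4,7}  [accepting]
'b' @ 3: {}  — dead — no transitions
rest 'b' ignored (set empty)
end set {} — state 1 not in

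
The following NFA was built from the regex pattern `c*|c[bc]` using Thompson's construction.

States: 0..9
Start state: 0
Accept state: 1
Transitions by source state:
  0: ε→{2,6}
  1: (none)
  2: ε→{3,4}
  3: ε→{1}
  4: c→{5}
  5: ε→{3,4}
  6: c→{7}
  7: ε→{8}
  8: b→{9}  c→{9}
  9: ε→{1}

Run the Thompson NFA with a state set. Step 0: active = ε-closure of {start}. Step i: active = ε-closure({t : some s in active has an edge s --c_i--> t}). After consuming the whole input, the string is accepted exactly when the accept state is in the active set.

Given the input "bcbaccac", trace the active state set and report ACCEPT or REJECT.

S₀ = ε-closure({0}) = {0,1,2,3,4,6}
'b' @ 1: {}  — dead — no transitions
rest 'cbaccac' ignored (set empty)
after full input: {}  (accept=1 not in)

Answer: REJECT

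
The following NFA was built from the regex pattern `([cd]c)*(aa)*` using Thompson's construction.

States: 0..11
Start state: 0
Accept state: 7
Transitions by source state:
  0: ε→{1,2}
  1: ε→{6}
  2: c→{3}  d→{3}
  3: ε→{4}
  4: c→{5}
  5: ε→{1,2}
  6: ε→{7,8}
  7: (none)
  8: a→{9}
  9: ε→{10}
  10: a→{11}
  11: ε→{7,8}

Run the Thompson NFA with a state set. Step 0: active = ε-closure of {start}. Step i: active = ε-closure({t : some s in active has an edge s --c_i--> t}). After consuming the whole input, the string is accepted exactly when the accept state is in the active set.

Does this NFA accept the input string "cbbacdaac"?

S₀ = ε-closure({0}) = {0,1,2,6,7,8}
'c' @ 1: {3,4}
'b' @ 2: {}  — state set empty
rest 'bacdaac' ignored (set empty)
final: {}; accept 7 not in set

Answer: REJECT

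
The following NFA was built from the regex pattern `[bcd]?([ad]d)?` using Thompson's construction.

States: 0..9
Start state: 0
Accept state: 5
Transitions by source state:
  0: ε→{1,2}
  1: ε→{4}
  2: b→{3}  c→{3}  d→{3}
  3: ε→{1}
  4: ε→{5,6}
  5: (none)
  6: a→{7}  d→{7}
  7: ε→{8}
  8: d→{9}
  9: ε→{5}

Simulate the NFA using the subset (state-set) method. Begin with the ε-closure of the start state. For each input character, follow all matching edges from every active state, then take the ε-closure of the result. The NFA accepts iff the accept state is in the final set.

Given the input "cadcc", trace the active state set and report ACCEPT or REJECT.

initial (ε-close {0}): {0,1,2,4,5,6}
'c' @ 1: {1,3,4,5,6}  [accepting]
'a' @ 2: {7,8}
'd' @ 3: {5,9}  [accepting]
'c' @ 4: {}  — dead — no transitions
rest 'c' ignored (set empty)
after full input: {}  (accept=5 not in)

Answer: REJECT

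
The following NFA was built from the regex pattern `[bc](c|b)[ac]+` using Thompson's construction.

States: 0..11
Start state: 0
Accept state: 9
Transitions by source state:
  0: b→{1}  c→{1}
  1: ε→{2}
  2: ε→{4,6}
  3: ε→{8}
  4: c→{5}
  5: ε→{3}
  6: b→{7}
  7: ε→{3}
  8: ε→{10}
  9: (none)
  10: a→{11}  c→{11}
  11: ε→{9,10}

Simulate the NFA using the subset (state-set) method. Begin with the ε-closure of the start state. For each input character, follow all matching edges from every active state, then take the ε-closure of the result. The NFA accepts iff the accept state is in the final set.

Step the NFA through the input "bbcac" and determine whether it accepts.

Answer: ACCEPT

Steps:
start: ε-closure({0}) = {0}
'b' @ 1: {1,2,4,6}
'b' @ 2: {3,7,8,10}
'c' @ 3: {9,10,11}  [accepting]
'a' @ 4: {9,10,11}  [accepting]
'c' @ 5: {9,10,11}  [accepting]
final: {9,10,11}; accept 9 in set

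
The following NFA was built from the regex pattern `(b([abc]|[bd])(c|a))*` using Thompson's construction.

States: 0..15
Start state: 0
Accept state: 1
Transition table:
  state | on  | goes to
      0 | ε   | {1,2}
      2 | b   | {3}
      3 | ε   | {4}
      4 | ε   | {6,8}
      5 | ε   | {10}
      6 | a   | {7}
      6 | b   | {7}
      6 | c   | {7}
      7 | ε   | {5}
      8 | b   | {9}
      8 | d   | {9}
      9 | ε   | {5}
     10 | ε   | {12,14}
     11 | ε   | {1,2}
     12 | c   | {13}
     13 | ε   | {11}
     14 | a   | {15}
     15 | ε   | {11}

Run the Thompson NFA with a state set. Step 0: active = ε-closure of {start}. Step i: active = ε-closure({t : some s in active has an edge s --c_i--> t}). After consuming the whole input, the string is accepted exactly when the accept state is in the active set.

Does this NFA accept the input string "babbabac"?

S₀ = ε-closure({0}) = {0,1,2}
'b' @ 1: {3,4,6,8}
'a' @ 2: {5,7,10,12,14}
'b' @ 3: {}  — no active states
rest 'babac' ignored (set empty)
after full input: {}  (accept=1 not in)

Answer: REJECT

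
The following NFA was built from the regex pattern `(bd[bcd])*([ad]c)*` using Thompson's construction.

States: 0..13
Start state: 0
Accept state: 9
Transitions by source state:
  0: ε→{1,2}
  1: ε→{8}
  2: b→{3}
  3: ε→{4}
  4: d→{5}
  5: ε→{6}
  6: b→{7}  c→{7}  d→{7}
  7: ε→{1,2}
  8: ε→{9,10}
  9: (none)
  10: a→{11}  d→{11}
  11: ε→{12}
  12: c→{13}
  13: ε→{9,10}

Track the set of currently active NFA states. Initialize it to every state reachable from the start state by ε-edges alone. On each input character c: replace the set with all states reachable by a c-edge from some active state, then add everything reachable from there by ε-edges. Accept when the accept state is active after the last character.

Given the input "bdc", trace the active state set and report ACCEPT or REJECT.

Answer: ACCEPT

Trace:
start: ε-closure({0}) = {0,1,2,8,9,10}
'b' @ 1: {3,4}
'd' @ 2: {5,6}
'c' @ 3: {1,2,7,8,9,10}  [accepting]
final: {1,2,7,8,9,10}; accept 9 in set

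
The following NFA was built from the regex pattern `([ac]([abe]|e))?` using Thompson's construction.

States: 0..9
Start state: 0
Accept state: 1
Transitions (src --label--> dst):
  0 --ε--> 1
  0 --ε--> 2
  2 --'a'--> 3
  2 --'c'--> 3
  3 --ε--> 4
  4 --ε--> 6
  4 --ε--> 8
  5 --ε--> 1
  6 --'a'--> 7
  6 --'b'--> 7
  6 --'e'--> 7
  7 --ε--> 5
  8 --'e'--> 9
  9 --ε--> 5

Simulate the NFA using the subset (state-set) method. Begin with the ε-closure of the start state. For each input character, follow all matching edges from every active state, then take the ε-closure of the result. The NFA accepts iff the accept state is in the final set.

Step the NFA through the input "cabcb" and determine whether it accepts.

Answer: REJECT

Derivation:
start: ε-closure({0}) = {0,1,2}
'c' @ 1: {3,4,6,8}
'a' @ 2: {1,5,7}  [accepting]
'b' @ 3: {}  — no active states
rest 'cb' ignored (set empty)
after full input: {}  (accept=1 not in)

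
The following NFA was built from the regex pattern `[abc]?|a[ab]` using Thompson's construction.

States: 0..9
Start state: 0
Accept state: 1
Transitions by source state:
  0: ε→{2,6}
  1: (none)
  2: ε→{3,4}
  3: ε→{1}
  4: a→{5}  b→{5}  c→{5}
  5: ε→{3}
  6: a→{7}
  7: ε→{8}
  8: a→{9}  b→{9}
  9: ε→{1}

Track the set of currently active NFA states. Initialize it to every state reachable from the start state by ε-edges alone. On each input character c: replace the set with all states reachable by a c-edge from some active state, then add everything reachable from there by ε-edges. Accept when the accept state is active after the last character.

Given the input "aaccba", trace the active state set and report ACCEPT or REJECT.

S₀ = ε-closure({0}) = {0,1,2,3,4,6}
'a' @ 1: {1,3,5,7,8}  ✓accept
'a' @ 2: {1,9}  ✓accept
'c' @ 3: {}  — no active states
rest 'cba' ignored (set empty)
final: {}; accept 1 not in set

Answer: REJECT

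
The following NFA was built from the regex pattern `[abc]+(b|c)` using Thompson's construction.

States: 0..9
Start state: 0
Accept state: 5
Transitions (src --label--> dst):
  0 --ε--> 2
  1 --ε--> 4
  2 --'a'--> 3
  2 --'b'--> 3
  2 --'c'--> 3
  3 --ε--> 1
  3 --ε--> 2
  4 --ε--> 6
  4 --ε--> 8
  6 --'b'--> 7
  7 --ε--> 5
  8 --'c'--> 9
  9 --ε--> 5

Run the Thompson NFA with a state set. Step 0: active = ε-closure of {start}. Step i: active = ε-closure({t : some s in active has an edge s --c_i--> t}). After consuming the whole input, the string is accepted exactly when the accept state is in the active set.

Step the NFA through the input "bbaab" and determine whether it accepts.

Answer: ACCEPT

Steps:
S₀ = ε-closure({0}) = {0,2}
'b' @ 1: {1,2,3,4,6,8}
'b' @ 2: {1,2,3,4,5,6,7,8}  ✓accept
'a' @ 3: {1,2,3,4,6,8}
'a' @ 4: {1,2,3,4,6,8}
'b' @ 5: {1,2,3,4,5,6,7,8}  ✓accept
after full input: {1,2,3,4,5,6,7,8}  (accept=5 in)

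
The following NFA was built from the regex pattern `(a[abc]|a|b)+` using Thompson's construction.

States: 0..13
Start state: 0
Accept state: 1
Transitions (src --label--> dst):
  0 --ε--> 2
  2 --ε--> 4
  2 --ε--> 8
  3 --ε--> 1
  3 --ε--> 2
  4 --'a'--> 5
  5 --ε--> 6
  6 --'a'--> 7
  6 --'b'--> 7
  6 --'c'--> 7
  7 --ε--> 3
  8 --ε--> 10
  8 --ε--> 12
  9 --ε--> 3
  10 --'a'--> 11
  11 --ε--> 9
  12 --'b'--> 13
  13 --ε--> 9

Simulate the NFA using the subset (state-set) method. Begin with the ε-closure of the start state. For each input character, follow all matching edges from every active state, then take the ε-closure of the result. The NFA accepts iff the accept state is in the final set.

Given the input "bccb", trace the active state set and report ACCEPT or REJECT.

Answer: REJECT

Trace:
initial (ε-close {0}): {0,2,4,8,10,12}
'b' @ 1: {1,2,3,4,8,9,10,12,13}  ✓accept
'c' @ 2: {}  — dead — no transitions
rest 'cb' ignored (set empty)
after full input: {}  (accept=1 not in)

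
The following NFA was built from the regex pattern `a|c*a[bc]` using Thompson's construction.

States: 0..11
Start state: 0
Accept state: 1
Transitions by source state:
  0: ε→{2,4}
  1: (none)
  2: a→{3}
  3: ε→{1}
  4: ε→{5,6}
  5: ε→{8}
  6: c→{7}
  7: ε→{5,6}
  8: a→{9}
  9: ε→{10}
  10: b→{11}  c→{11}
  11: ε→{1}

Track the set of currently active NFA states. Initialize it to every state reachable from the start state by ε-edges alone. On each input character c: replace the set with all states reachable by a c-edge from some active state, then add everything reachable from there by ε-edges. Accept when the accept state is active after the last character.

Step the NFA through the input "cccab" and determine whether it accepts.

Answer: ACCEPT

Trace:
initial (ε-close {0}): {0,2,4,5,6,8}
'c' @ 1: {5,6,7,8}
'c' @ 2: {5,6,7,8}
'c' @ 3: {5,6,7,8}
'a' @ 4: {9,10}
'b' @ 5: {1,11}  [accepting]
end set {1,11} — state 1 in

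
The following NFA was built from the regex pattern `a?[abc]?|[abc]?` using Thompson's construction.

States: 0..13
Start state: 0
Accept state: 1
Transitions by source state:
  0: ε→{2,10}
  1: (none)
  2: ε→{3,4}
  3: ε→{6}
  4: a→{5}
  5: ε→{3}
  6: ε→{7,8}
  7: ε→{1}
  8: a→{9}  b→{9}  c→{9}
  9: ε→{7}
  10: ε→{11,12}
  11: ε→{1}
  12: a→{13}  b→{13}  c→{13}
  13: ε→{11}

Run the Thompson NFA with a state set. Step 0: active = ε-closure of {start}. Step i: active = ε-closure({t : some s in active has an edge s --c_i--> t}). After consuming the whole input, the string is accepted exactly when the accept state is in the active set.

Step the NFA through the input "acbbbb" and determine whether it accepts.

Answer: REJECT

Derivation:
start: ε-closure({0}) = {0,1,2,3,4,6,7,8,10,11,12}
'a' @ 1: {1,3,5,6,7,8,9,11,13}  [accepting]
'c' @ 2: {1,7,9}  [accepting]
'b' @ 3: {}  — no active states
rest 'bbb' ignored (set empty)
final: {}; accept 1 not in set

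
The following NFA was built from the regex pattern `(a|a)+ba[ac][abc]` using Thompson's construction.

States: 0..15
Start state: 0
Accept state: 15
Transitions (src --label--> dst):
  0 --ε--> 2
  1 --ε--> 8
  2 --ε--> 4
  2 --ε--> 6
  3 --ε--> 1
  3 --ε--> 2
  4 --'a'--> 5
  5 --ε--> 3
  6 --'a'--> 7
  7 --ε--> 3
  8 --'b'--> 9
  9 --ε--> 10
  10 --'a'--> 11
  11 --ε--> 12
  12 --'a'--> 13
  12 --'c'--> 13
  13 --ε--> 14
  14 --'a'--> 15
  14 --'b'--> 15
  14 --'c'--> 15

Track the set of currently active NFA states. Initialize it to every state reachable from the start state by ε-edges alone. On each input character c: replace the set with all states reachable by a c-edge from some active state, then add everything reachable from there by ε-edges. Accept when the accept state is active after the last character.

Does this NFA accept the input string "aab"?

initial (ε-close {0}): {0,2,4,6}
'a' @ 1: {1,2,3,4,5,6,7,8}
'a' @ 2: {1,2,3,4,5,6,7,8}
'b' @ 3: {9,10}
final: {9,10}; accept 15 not in set

Answer: REJECT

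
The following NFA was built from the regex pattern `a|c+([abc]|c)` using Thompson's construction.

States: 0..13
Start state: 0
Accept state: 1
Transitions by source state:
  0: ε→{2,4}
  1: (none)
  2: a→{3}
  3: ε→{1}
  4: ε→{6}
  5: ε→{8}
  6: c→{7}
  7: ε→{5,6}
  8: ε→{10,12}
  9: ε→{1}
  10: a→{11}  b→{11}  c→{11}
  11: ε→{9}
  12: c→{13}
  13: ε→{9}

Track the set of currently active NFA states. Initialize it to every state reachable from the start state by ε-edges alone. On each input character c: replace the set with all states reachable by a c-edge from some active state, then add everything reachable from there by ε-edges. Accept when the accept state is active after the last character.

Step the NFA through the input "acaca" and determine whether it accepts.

initial (ε-close {0}): {0,2,4,6}
'a' @ 1: {1,3}  [accepting]
'c' @ 2: {}  — no active states
rest 'aca' ignored (set empty)
final: {}; accept 1 not in set

Answer: REJECT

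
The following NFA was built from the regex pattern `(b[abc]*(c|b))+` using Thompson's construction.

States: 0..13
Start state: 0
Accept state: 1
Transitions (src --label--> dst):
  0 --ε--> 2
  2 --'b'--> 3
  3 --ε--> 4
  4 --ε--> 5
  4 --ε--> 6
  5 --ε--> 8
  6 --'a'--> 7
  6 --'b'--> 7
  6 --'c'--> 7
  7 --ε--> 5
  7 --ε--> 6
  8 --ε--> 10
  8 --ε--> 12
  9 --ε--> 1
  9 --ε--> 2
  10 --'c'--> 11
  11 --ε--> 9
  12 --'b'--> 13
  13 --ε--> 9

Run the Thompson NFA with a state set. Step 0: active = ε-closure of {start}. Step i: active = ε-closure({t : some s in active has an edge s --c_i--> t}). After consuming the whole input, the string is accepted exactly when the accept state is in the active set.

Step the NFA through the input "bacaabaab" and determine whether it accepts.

initial (ε-close {0}): {0,2}
'b' @ 1: {3,4,5,6,8,10,12}
'a' @ 2: {5,6,7,8,10,12}
'c' @ 3: {1,2,5,6,7,8,9,10,11,12}  (accept∈set)
'a' @ 4: {5,6,7,8,10,12}
'a' @ 5: {5,6,7,8,10,12}
'b' @ 6: {1,2,5,6,7,8,9,10,12,13}  (accept∈set)
'a' @ 7: {5,6,7,8,10,12}
'a' @ 8: {5,6,7,8,10,12}
'b' @ 9: {1,2,5,6,7,8,9,10,12,13}  (accept∈set)
after full input: {1,2,5,6,7,8,9,10,12,13}  (accept=1 in)

Answer: ACCEPT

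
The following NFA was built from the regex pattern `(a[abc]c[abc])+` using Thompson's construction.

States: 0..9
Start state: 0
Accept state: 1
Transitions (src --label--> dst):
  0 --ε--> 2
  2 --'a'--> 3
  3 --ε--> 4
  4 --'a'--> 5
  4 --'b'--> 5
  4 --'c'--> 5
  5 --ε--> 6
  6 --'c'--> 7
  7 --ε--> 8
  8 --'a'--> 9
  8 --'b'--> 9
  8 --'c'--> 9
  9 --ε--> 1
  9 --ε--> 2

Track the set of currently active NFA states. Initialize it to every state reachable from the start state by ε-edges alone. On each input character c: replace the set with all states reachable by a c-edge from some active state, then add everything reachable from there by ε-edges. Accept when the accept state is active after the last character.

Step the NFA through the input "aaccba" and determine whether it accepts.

Answer: REJECT

Steps:
start: ε-closure({0}) = {0,2}
'a' @ 1: {3,4}
'a' @ 2: {5,6}
'c' @ 3: {7,8}
'c' @ 4: {1,2,9}  [accepting]
'b' @ 5: {}  — dead — no transitions
rest 'a' ignored (set empty)
after full input: {}  (accept=1 not in)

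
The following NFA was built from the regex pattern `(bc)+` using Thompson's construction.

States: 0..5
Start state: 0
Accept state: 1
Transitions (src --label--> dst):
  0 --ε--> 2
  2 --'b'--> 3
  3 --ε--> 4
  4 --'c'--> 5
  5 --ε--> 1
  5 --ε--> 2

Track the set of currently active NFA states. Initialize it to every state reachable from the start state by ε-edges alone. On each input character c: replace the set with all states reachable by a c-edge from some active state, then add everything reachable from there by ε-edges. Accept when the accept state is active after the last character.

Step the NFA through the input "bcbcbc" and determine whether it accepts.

Answer: ACCEPT

Trace:
start: ε-closure({0}) = {0,2}
'b' @ 1: {3,4}
'c' @ 2: {1,2,5}  ✓accept
'b' @ 3: {3,4}
'c' @ 4: {1,2,5}  ✓accept
'b' @ 5: {3,4}
'c' @ 6: {1,2,5}  ✓accept
end set {1,2,5} — state 1 in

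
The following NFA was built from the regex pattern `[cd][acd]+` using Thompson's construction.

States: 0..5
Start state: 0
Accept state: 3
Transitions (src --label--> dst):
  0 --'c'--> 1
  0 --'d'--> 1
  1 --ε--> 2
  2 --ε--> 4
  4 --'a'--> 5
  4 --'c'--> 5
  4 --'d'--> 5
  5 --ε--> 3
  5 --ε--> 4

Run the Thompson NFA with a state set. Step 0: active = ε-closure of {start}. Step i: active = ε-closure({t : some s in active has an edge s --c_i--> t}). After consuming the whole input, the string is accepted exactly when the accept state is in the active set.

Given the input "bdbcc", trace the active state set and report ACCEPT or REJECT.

start: ε-closure({0}) = {0}
'b' @ 1: {}  — no active states
rest 'dbcc' ignored (set empty)
after full input: {}  (accept=3 not in)

Answer: REJECT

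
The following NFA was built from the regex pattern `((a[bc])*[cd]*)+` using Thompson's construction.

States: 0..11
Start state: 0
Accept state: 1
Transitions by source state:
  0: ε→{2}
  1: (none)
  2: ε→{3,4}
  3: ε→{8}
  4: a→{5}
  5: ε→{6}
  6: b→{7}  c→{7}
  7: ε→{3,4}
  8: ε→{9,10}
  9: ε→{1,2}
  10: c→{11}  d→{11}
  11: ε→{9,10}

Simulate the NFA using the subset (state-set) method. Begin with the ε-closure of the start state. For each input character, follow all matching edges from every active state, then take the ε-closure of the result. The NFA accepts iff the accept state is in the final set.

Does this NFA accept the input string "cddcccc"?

S₀ = ε-closure({0}) = {0,1,2,3,4,8,9,10}
'c' @ 1: {1,2,3,4,8,9,10,11}  ✓accept
'd' @ 2: {1,2,3,4,8,9,10,11}  ✓accept
'd' @ 3: {1,2,3,4,8,9,10,11}  ✓accept
'c' @ 4: {1,2,3,4,8,9,10,11}  ✓accept
'c' @ 5: {1,2,3,4,8,9,10,11}  ✓accept
'c' @ 6: {1,2,3,4,8,9,10,11}  ✓accept
'c' @ 7: {1,2,3,4,8,9,10,11}  ✓accept
after full input: {1,2,3,4,8,9,10,11}  (accept=1 in)

Answer: ACCEPT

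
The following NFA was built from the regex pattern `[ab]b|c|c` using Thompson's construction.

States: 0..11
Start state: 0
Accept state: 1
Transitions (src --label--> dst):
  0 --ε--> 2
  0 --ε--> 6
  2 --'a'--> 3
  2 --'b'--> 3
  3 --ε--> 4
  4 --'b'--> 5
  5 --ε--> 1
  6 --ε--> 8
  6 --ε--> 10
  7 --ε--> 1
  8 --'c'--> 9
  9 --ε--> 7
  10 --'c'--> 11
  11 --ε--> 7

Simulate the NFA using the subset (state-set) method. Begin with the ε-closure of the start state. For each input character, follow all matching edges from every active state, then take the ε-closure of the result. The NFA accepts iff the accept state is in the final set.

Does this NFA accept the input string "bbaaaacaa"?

Answer: REJECT

Steps:
S₀ = ε-closure({0}) = {0,2,6,8,10}
'b' @ 1: {3,4}
'b' @ 2: {1,5}  [accepting]
'a' @ 3: {}  — no active states
rest 'aaacaa' ignored (set empty)
final: {}; accept 1 not in set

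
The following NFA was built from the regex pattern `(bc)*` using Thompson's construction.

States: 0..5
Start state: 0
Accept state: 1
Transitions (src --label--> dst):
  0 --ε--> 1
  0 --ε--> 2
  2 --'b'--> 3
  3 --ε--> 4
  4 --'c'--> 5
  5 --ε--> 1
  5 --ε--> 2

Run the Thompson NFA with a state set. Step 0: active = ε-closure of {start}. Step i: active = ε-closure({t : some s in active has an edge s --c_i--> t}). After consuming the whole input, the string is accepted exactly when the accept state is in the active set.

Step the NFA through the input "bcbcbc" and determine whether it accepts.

Answer: ACCEPT

Derivation:
initial (ε-close {0}): {0,1,2}
'b' @ 1: {3,4}
'c' @ 2: {1,2,5}  ✓accept
'b' @ 3: {3,4}
'c' @ 4: {1,2,5}  ✓accept
'b' @ 5: {3,4}
'c' @ 6: {1,2,5}  ✓accept
end set {1,2,5} — state 1 in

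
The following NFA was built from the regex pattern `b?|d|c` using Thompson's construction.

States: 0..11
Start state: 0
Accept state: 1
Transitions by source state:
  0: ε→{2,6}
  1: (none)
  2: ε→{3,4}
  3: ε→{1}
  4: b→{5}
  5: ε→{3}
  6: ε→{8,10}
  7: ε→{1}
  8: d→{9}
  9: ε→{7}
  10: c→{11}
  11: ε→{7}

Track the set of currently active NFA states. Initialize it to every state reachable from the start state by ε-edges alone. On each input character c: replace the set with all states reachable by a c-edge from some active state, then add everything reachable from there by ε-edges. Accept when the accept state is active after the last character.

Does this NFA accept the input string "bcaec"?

Answer: REJECT

Derivation:
initial (ε-close {0}): {0,1,2,3,4,6,8,10}
'b' @ 1: {1,3,5}  [accepting]
'c' @ 2: {}  — state set empty
rest 'aec' ignored (set empty)
end set {} — state 1 not in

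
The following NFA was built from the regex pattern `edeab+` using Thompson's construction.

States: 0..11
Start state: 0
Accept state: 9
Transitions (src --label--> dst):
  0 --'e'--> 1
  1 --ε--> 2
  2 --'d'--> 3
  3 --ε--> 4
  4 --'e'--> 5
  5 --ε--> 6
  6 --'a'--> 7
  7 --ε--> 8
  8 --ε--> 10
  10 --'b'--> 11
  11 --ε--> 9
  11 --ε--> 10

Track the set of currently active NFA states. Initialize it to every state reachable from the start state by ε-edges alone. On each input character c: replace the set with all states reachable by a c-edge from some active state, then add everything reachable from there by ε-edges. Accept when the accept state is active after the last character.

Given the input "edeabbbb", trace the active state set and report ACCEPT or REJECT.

S₀ = ε-closure({0}) = {0}
'e' @ 1: {1,2}
'd' @ 2: {3,4}
'e' @ 3: {5,6}
'a' @ 4: {7,8,10}
'b' @ 5: {9,10,11}  (accept∈set)
'b' @ 6: {9,10,11}  (accept∈set)
'b' @ 7: {9,10,11}  (accept∈set)
'b' @ 8: {9,10,11}  (accept∈set)
final: {9,10,11}; accept 9 in set

Answer: ACCEPT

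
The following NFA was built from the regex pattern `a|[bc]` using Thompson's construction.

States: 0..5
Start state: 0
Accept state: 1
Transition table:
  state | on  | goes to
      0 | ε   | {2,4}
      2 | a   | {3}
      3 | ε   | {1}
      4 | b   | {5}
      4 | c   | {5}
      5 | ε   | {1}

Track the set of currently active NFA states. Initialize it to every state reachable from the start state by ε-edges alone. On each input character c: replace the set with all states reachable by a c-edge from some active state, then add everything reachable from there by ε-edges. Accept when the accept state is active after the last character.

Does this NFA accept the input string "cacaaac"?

Answer: REJECT

Steps:
S₀ = ε-closure({0}) = {0,2,4}
'c' @ 1: {1,5}  [accepting]
'a' @ 2: {}  — dead — no transitions
rest 'caaac' ignored (set empty)
final: {}; accept 1 not in set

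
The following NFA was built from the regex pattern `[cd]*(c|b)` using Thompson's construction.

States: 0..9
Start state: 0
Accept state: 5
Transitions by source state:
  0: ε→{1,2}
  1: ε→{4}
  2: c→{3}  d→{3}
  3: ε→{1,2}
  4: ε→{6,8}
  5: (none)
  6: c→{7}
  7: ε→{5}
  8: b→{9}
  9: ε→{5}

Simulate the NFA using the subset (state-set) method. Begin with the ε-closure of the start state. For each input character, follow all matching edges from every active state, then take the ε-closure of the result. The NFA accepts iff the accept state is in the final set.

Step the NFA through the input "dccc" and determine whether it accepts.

Answer: ACCEPT

Derivation:
S₀ = ε-closure({0}) = {0,1,2,4,6,8}
'd' @ 1: {1,2,3,4,6,8}
'c' @ 2: {1,2,3,4,5,6,7,8}  (accept∈set)
'c' @ 3: {1,2,3,4,5,6,7,8}  (accept∈set)
'c' @ 4: {1,2,3,4,5,6,7,8}  (accept∈set)
final: {1,2,3,4,5,6,7,8}; accept 5 in set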